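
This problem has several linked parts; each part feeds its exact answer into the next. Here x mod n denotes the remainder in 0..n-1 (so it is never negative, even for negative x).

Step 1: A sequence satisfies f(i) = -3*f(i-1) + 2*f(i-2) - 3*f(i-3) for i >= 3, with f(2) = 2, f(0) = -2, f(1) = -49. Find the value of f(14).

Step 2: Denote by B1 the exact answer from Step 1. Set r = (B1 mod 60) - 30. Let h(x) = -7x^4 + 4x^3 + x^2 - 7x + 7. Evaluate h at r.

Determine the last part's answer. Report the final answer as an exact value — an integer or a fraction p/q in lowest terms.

Step 1: f(3) = -3*(2) + 2*(-49) - 3*(-2) = -98; iterating: f(3)=-98, f(4)=445, f(5)=-1537, f(6)=5795, f(7)=-21794, f(8)=81583, f(9)=-305722, f(10)=1145714, f(11)=-4293335, f(12)=16088599, f(13)=-60289609, f(14)=225926030; answer 225926030
Step 2: B1 = 225926030; r = 20; -7*(20)^4 + 4*(20)^3 + 1*(20)^2 - 7*(20)^1 + 7 = (-1120000) + (32000) + (400) + (-140) + (7) = -1087733; answer -1087733

-1087733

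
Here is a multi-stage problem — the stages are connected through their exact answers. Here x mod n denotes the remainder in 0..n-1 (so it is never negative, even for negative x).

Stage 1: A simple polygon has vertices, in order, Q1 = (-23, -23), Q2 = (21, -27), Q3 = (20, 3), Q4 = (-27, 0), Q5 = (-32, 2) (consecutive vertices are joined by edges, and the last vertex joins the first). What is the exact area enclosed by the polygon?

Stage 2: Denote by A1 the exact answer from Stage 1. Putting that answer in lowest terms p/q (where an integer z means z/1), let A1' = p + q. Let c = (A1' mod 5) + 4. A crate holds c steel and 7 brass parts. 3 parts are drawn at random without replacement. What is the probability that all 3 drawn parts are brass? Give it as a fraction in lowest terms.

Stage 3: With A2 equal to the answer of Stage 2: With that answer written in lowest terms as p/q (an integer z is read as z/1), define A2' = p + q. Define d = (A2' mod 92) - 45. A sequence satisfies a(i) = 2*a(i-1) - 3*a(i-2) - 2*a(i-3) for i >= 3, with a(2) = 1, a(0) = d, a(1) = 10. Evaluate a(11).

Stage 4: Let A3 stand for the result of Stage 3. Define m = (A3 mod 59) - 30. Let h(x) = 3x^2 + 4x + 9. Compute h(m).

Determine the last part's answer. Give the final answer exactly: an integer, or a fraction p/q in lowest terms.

653

Stage 1: cross terms: (-23*-27 - 21*-23)=1104, (21*3 - 20*-27)=603, (20*0 - -27*3)=81, (-27*2 - -32*0)=-54, (-32*-23 - -23*2)=782; twice the area = |2516| = 2516; area = 1258; answer 1258
Stage 2: A1 = 1258; threaded value p + q = 1259; c = 8; total draws C(15,3) = 455; favorable C(7,3) = 35; P = 1/13; answer 1/13
Stage 3: A2 = 1/13; threaded value p + q = 14; d = -31; a(3) = 2*(1) - 3*(10) - 2*(-31) = 34; iterating: a(3)=34, a(4)=45, a(5)=-14, a(6)=-231, a(7)=-510, a(8)=-299, a(9)=1394, a(10)=4705, a(11)=5826; answer 5826
Stage 4: A3 = 5826; m = 14; 3*(14)^2 + 4*(14)^1 + 9 = (588) + (56) + (9) = 653; answer 653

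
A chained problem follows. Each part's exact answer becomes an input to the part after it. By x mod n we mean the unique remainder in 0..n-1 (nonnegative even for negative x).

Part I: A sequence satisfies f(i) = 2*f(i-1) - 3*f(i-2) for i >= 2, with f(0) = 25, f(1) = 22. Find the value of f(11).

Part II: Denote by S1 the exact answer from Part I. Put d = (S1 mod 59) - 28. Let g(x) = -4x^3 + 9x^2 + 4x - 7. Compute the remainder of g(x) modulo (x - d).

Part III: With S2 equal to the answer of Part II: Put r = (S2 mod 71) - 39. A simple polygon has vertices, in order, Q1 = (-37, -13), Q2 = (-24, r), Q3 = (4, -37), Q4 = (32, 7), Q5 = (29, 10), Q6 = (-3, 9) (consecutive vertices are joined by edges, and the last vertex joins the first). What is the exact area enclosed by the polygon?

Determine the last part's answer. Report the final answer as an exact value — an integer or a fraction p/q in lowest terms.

3429/2

Part I: f(2) = 2*(22) - 3*(25) = -31; iterating: f(2)=-31, f(3)=-128, f(4)=-163, f(5)=58, f(6)=605, f(7)=1036, f(8)=257, f(9)=-2594, f(10)=-5959, f(11)=-4136; answer -4136
Part II: S1 = -4136; d = 25; remainder = value at the root: -4*(25)^3 + 9*(25)^2 + 4*(25)^1 - 7 = (-62500) + (5625) + (100) + (-7) = -56782; answer -56782
Part III: S2 = -56782; r = -21; cross terms: (-37*-21 - -24*-13)=465, (-24*-37 - 4*-21)=972, (4*7 - 32*-37)=1212, (32*10 - 29*7)=117, (29*9 - -3*10)=291, (-3*-13 - -37*9)=372; twice the area = |3429| = 3429; area = 3429/2; answer 3429/2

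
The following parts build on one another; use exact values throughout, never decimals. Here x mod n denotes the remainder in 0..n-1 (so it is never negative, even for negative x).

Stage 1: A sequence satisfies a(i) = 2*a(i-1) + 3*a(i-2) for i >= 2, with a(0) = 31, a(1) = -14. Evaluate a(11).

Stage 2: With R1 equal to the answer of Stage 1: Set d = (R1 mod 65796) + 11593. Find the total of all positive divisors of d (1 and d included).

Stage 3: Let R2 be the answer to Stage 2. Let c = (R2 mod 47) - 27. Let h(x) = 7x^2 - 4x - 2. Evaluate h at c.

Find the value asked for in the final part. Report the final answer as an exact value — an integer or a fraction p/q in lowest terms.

Stage 1: a(2) = 2*(-14) + 3*(31) = 65; iterating: a(2)=65, a(3)=88, a(4)=371, a(5)=1006, a(6)=3125, a(7)=9268, a(8)=27911, a(9)=83626, a(10)=250985, a(11)=752848; answer 752848
Stage 2: R1 = 752848; d = 40685; 40685 = 5 * 79 * 103; sigma = (1 + 5) * (1 + 79) * (1 + 103) = 6 * 80 * 104 = 49920; answer 49920
Stage 3: R2 = 49920; c = -21; 7*(-21)^2 - 4*(-21)^1 - 2 = (3087) + (84) + (-2) = 3169; answer 3169

3169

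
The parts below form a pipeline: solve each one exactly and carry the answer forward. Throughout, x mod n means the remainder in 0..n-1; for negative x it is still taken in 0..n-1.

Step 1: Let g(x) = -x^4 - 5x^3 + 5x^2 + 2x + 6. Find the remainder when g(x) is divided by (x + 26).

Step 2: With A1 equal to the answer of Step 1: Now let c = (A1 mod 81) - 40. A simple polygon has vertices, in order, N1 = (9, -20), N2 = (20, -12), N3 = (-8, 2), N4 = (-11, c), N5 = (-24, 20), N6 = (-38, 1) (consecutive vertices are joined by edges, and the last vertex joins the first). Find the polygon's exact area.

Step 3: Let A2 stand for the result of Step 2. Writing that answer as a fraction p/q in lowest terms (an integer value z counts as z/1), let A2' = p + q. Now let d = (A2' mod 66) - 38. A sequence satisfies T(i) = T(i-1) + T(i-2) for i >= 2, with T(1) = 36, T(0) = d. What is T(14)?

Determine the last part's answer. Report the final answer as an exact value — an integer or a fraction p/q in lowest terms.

15203

Step 1: remainder = value at the root: -1*(-26)^4 - 5*(-26)^3 + 5*(-26)^2 + 2*(-26)^1 + 6 = (-456976) + (87880) + (3380) + (-52) + (6) = -365762; answer -365762
Step 2: A1 = -365762; c = -6; cross terms: (9*-12 - 20*-20)=292, (20*2 - -8*-12)=-56, (-8*-6 - -11*2)=70, (-11*20 - -24*-6)=-364, (-24*1 - -38*20)=736, (-38*-20 - 9*1)=751; twice the area = |1429| = 1429; area = 1429/2; answer 1429/2
Step 3: A2 = 1429/2; threaded value p + q = 1431; d = 7; T(2) = 1*(36) + 1*(7) = 43; iterating: T(2)=43, T(3)=79, T(4)=122, T(5)=201, T(6)=323, T(7)=524, T(8)=847, T(9)=1371, T(10)=2218, T(11)=3589, T(12)=5807, T(13)=9396, T(14)=15203; answer 15203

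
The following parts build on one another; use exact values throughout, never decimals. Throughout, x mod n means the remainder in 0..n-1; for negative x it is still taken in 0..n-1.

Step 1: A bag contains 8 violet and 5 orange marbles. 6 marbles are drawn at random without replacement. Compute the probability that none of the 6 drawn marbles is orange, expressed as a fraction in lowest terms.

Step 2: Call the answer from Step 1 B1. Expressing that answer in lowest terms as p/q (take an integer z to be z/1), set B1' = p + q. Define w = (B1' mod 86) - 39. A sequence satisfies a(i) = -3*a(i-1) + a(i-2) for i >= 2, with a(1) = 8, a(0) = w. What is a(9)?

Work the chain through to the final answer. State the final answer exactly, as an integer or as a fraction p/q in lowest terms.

Step 1: total draws C(13,6) = 1716; favorable C(8,6) = 28; P = 7/429; answer 7/429
Step 2: B1 = 7/429; threaded value p + q = 436; w = -33; a(2) = -3*(8) + 1*(-33) = -57; iterating: a(2)=-57, a(3)=179, a(4)=-594, a(5)=1961, a(6)=-6477, a(7)=21392, a(8)=-70653, a(9)=233351; answer 233351

233351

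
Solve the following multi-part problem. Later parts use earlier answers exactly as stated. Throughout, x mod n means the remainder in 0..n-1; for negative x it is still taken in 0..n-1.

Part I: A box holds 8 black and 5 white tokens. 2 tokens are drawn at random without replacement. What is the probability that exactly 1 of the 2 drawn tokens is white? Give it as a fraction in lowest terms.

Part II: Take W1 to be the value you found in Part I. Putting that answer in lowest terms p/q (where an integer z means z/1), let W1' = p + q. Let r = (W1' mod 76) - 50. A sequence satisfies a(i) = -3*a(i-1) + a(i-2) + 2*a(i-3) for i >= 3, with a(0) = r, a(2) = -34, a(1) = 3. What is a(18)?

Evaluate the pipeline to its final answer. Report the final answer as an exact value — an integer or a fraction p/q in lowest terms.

Part I: total draws C(13,2) = 78; favorable C(5,1)*C(8,1) = 40; P = 20/39; answer 20/39
Part II: W1 = 20/39; threaded value p + q = 59; r = 9; a(3) = -3*(-34) + 1*(3) + 2*(9) = 123; iterating: a(3)=123, a(4)=-397, a(5)=1246, a(6)=-3889, a(7)=12119, a(8)=-37754, a(9)=117603, a(10)=-366325, a(11)=1141070, a(12)=-3554329, a(13)=11071407, a(14)=-34486410, a(15)=107421979, a(16)=-334609533, a(17)=1042277758, a(18)=-3246598849; answer -3246598849

-3246598849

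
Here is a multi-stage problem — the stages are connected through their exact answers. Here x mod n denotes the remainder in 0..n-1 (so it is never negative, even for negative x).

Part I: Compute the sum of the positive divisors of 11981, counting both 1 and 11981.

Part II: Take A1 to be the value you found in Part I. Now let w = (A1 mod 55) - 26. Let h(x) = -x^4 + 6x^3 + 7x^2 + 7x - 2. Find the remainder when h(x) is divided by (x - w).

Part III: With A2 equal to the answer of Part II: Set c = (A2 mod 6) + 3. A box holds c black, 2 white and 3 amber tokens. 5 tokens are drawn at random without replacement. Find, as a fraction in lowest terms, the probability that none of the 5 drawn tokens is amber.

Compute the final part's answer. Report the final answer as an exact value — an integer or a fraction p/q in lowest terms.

1/21

Part I: 11981 is prime, so its only divisors are 1 and 11981; sigma = 1 + 11981 = 11982; answer 11982
Part II: A1 = 11982; w = 21; remainder = value at the root: -1*(21)^4 + 6*(21)^3 + 7*(21)^2 + 7*(21)^1 - 2 = (-194481) + (55566) + (3087) + (147) + (-2) = -135683; answer -135683
Part III: A2 = -135683; c = 4; total draws C(9,5) = 126; favorable C(6,5) = 6; P = 1/21; answer 1/21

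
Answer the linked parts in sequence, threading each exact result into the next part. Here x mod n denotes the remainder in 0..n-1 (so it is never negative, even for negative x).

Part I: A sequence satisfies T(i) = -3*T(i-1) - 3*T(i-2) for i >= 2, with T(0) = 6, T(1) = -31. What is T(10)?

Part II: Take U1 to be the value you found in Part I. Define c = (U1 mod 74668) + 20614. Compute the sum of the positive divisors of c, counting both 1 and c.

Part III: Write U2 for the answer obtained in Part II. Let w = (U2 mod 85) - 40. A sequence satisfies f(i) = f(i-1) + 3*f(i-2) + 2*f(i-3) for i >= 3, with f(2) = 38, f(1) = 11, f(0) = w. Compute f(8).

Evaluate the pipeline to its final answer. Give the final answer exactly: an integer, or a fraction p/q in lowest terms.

3754

Part I: T(2) = -3*(-31) - 3*(6) = 75; iterating: T(2)=75, T(3)=-132, T(4)=171, T(5)=-117, T(6)=-162, T(7)=837, T(8)=-2025, T(9)=3564, T(10)=-4617; answer -4617
Part II: U1 = -4617; c = 90665; 90665 = 5 * 18133; sigma = (1 + 5) * (1 + 18133) = 6 * 18134 = 108804; answer 108804
Part III: U2 = 108804; w = -36; f(3) = 1*(38) + 3*(11) + 2*(-36) = -1; iterating: f(3)=-1, f(4)=135, f(5)=208, f(6)=611, f(7)=1505, f(8)=3754; answer 3754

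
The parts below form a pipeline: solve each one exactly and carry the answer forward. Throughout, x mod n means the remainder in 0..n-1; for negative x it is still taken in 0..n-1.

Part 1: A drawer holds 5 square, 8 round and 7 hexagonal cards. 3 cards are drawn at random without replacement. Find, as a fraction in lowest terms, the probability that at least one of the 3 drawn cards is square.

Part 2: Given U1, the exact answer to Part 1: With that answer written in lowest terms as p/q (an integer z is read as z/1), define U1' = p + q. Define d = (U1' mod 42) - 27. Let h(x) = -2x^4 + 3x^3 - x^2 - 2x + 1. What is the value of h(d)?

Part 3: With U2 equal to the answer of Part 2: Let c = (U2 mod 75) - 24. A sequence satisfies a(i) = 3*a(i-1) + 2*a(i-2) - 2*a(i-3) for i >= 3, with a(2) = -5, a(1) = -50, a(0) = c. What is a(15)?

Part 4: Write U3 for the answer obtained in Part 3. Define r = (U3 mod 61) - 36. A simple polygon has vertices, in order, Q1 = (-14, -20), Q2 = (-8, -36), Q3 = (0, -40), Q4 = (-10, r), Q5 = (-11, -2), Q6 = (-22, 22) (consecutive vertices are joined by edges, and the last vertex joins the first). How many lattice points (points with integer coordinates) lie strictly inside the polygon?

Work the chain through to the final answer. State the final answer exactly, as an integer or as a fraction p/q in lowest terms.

Part 1: total draws C(20,3) = 1140; complement C(15,3) = 455; favorable 1140 - 455 = 685; P = 137/228; answer 137/228
Part 2: U1 = 137/228; threaded value p + q = 365; d = 2; -2*(2)^4 + 3*(2)^3 - 1*(2)^2 - 2*(2)^1 + 1 = (-32) + (24) + (-4) + (-4) + (1) = -15; answer -15
Part 3: U2 = -15; c = 36; a(3) = 3*(-5) + 2*(-50) - 2*(36) = -187; iterating: a(3)=-187, a(4)=-471, a(5)=-1777, a(6)=-5899, a(7)=-20309, a(8)=-69171, a(9)=-236333, a(10)=-806723, a(11)=-2754493, a(12)=-9404259, a(13)=-32108317, a(14)=-109624483, a(15)=-374281565; answer -374281565
Part 4: U3 = -374281565; r = 3; cross terms: (-14*-36 - -8*-20)=344, (-8*-40 - 0*-36)=320, (0*3 - -10*-40)=-400, (-10*-2 - -11*3)=53, (-11*22 - -22*-2)=-286, (-22*-20 - -14*22)=748; twice the area = |779| = 779; area = 779/2; boundary points = 2 + 4 + 1 + 1 + 1 + 2 = 11; strictly interior points = area - boundary/2 + 1 = 385; answer 385

385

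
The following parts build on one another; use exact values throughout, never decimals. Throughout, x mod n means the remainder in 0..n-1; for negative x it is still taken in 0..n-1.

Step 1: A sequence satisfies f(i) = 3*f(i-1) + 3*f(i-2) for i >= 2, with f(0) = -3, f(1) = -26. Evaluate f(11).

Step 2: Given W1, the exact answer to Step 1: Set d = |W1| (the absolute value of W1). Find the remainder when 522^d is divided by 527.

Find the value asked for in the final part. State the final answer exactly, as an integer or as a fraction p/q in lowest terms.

Step 1: f(2) = 3*(-26) + 3*(-3) = -87; iterating: f(2)=-87, f(3)=-339, f(4)=-1278, f(5)=-4851, f(6)=-18387, f(7)=-69714, f(8)=-264303, f(9)=-1002051, f(10)=-3799062, f(11)=-14403339; answer -14403339
Step 2: W1 = -14403339; d = 14403339; squarings mod 527: 522^1=522, 522^2=25, 522^4=98, 522^8=118, 522^16=222, 522^32=273, 522^64=222, 522^128=273, 522^256=222, 522^512=273, 522^1024=222, 522^2048=273, 522^4096=222, 522^8192=273, 522^16384=222, 522^32768=273, 522^65536=222, 522^131072=273, 522^262144=222, 522^524288=273, 522^1048576=222, 522^2097152=273, 522^4194304=222, 522^8388608=273; 522^14403339 = 522^1 * 522^2 * 522^8 * 522^256 * 522^512 * 522^1024 * 522^16384 * 522^32768 * 522^65536 * 522^131072 * 522^524288 * 522^1048576 * 522^4194304 * 522^8388608 = 278 (mod 527); answer 278

278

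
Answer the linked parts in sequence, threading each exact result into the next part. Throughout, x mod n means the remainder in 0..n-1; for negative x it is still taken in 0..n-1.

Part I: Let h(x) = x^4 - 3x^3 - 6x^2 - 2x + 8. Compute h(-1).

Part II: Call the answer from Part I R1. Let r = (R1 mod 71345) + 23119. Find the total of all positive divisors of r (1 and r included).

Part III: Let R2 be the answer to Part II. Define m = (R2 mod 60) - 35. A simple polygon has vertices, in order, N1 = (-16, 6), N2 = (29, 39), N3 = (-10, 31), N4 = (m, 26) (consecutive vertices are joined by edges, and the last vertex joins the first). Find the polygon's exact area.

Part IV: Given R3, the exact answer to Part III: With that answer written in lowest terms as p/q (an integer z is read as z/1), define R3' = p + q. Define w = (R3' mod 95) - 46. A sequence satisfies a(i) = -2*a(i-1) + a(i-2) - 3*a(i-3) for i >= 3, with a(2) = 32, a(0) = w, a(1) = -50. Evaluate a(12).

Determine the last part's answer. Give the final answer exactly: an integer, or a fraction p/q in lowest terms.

Part I: 1*(-1)^4 - 3*(-1)^3 - 6*(-1)^2 - 2*(-1)^1 + 8 = (1) + (3) + (-6) + (2) + (8) = 8; answer 8
Part II: R1 = 8; r = 23127; 23127 = 3 * 13 * 593; sigma = (1 + 3) * (1 + 13) * (1 + 593) = 4 * 14 * 594 = 33264; answer 33264
Part III: R2 = 33264; m = -11; cross terms: (-16*39 - 29*6)=-798, (29*31 - -10*39)=1289, (-10*26 - -11*31)=81, (-11*6 - -16*26)=350; twice the area = |922| = 922; area = 461; answer 461
Part IV: R3 = 461; threaded value p + q = 462; w = 36; a(3) = -2*(32) + 1*(-50) - 3*(36) = -222; iterating: a(3)=-222, a(4)=626, a(5)=-1570, a(6)=4432, a(7)=-12312, a(8)=33766, a(9)=-93140, a(10)=256982, a(11)=-708402, a(12)=1953206; answer 1953206

1953206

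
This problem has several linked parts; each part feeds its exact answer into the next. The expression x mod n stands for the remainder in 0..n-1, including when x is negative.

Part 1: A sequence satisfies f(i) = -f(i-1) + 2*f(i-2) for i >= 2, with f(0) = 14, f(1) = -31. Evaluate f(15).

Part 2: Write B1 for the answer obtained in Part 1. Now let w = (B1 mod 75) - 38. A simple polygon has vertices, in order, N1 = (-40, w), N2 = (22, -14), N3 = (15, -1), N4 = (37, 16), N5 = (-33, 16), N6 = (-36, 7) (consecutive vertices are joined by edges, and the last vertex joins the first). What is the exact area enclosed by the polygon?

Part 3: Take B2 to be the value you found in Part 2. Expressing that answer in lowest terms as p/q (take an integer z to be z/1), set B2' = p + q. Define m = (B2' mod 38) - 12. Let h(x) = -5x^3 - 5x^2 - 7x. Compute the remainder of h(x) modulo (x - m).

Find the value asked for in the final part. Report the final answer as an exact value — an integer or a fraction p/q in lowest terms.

Part 1: f(2) = -1*(-31) + 2*(14) = 59; iterating: f(2)=59, f(3)=-121, f(4)=239, f(5)=-481, f(6)=959, f(7)=-1921, f(8)=3839, f(9)=-7681, f(10)=15359, f(11)=-30721, f(12)=61439, f(13)=-122881, f(14)=245759, f(15)=-491521; answer -491521
Part 2: B1 = -491521; w = -9; cross terms: (-40*-14 - 22*-9)=758, (22*-1 - 15*-14)=188, (15*16 - 37*-1)=277, (37*16 - -33*16)=1120, (-33*7 - -36*16)=345, (-36*-9 - -40*7)=604; twice the area = |3292| = 3292; area = 1646; answer 1646
Part 3: B2 = 1646; threaded value p + q = 1647; m = 1; remainder = value at the root: -5*(1)^3 - 5*(1)^2 - 7*(1)^1 = (-5) + (-5) + (-7) = -17; answer -17

-17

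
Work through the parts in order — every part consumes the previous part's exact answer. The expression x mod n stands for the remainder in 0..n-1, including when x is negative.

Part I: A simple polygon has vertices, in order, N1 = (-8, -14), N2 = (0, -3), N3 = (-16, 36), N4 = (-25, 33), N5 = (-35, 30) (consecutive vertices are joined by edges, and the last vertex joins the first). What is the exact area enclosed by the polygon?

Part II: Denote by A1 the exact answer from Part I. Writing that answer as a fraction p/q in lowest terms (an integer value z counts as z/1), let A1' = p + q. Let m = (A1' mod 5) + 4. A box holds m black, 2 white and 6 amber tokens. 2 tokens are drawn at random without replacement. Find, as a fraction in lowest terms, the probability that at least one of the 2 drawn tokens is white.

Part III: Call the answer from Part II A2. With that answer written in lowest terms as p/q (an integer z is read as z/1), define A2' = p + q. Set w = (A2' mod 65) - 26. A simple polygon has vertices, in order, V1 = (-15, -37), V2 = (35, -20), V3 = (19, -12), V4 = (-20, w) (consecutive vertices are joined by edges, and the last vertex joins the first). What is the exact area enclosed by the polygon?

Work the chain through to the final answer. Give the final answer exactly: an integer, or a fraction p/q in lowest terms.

Part I: cross terms: (-8*-3 - 0*-14)=24, (0*36 - -16*-3)=-48, (-16*33 - -25*36)=372, (-25*30 - -35*33)=405, (-35*-14 - -8*30)=730; twice the area = |1483| = 1483; area = 1483/2; answer 1483/2
Part II: A1 = 1483/2; threaded value p + q = 1485; m = 4; total draws C(12,2) = 66; complement C(10,2) = 45; favorable 66 - 45 = 21; P = 7/22; answer 7/22
Part III: A2 = 7/22; threaded value p + q = 29; w = 3; cross terms: (-15*-20 - 35*-37)=1595, (35*-12 - 19*-20)=-40, (19*3 - -20*-12)=-183, (-20*-37 - -15*3)=785; twice the area = |2157| = 2157; area = 2157/2; answer 2157/2

2157/2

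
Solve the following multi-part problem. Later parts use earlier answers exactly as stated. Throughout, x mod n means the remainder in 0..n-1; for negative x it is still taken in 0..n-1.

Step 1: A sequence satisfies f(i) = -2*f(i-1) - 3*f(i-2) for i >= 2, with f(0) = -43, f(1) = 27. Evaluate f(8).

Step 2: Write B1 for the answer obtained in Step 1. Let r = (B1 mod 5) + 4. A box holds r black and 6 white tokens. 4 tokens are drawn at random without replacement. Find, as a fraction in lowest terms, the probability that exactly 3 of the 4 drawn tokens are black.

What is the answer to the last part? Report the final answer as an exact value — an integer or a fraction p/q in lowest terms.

4/35

Step 1: f(2) = -2*(27) - 3*(-43) = 75; iterating: f(2)=75, f(3)=-231, f(4)=237, f(5)=219, f(6)=-1149, f(7)=1641, f(8)=165; answer 165
Step 2: B1 = 165; r = 4; total draws C(10,4) = 210; favorable C(4,3)*C(6,1) = 24; P = 4/35; answer 4/35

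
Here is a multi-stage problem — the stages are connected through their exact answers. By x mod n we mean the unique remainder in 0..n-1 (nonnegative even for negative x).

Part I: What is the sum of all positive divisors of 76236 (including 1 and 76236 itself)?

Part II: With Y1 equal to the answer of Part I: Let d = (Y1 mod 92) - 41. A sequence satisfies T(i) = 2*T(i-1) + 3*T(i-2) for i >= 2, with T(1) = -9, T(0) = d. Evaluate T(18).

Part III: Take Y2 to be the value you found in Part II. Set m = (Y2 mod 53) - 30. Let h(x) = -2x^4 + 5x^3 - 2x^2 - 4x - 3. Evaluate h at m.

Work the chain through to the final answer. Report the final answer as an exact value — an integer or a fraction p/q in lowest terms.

-860528

Part I: 76236 = 2^2 * 3 * 6353; sigma = (1 + 2 + 4) * (1 + 3) * (1 + 6353) = 7 * 4 * 6354 = 177912; answer 177912
Part II: Y1 = 177912; d = 35; T(2) = 2*(-9) + 3*(35) = 87; iterating: T(2)=87, T(3)=147, T(4)=555, T(5)=1551, T(6)=4767, T(7)=14187, T(8)=42675, T(9)=127911, T(10)=383847, T(11)=1151427, T(12)=3454395, T(13)=10363071, T(14)=31089327, T(15)=93267867, T(16)=279803715, T(17)=839411031, T(18)=2518233207; answer 2518233207
Part III: Y2 = 2518233207; m = -25; -2*(-25)^4 + 5*(-25)^3 - 2*(-25)^2 - 4*(-25)^1 - 3 = (-781250) + (-78125) + (-1250) + (100) + (-3) = -860528; answer -860528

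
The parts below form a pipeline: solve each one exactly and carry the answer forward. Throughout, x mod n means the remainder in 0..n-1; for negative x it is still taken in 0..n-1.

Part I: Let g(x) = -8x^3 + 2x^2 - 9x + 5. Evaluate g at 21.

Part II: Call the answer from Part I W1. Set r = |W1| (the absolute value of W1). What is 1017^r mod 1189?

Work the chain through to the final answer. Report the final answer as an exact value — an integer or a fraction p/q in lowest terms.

1106

Part I: -8*(21)^3 + 2*(21)^2 - 9*(21)^1 + 5 = (-74088) + (882) + (-189) + (5) = -73390; answer -73390
Part II: W1 = -73390; r = 73390; squarings mod 1189: 1017^1=1017, 1017^2=1048, 1017^4=857, 1017^8=836, 1017^16=953, 1017^32=1002, 1017^64=488, 1017^128=344, 1017^256=625, 1017^512=633, 1017^1024=1185, 1017^2048=16, 1017^4096=256, 1017^8192=141, 1017^16384=857, 1017^32768=836, 1017^65536=953; 1017^73390 = 1017^2 * 1017^4 * 1017^8 * 1017^32 * 1017^128 * 1017^512 * 1017^1024 * 1017^2048 * 1017^4096 * 1017^65536 = 1106 (mod 1189); answer 1106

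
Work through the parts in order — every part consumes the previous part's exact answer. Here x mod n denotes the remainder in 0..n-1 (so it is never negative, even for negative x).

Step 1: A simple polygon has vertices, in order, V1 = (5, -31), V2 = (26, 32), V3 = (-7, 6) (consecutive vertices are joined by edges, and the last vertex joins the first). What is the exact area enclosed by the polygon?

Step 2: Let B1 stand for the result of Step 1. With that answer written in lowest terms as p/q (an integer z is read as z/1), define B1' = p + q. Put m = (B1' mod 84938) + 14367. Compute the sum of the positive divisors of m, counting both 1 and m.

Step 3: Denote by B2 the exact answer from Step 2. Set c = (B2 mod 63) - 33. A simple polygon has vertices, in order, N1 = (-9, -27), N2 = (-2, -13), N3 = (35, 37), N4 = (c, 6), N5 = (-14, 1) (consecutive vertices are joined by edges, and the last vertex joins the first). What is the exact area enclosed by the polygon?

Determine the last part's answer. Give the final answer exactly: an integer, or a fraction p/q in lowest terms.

Step 1: cross terms: (5*32 - 26*-31)=966, (26*6 - -7*32)=380, (-7*-31 - 5*6)=187; twice the area = |1533| = 1533; area = 1533/2; answer 1533/2
Step 2: B1 = 1533/2; threaded value p + q = 1535; m = 15902; 15902 = 2 * 7951; sigma = (1 + 2) * (1 + 7951) = 3 * 7952 = 23856; answer 23856
Step 3: B2 = 23856; c = 9; cross terms: (-9*-13 - -2*-27)=63, (-2*37 - 35*-13)=381, (35*6 - 9*37)=-123, (9*1 - -14*6)=93, (-14*-27 - -9*1)=387; twice the area = |801| = 801; area = 801/2; answer 801/2

801/2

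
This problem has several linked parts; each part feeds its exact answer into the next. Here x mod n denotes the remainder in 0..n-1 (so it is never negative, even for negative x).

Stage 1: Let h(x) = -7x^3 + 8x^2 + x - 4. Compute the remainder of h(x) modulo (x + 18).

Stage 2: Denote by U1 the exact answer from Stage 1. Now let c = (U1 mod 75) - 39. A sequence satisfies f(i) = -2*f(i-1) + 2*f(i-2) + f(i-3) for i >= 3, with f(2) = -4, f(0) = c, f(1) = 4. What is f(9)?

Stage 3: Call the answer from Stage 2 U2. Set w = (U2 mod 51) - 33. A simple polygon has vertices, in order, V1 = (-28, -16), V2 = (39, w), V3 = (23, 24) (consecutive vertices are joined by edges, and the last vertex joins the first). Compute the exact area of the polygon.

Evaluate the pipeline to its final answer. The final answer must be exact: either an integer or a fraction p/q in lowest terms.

Stage 1: remainder = value at the root: -7*(-18)^3 + 8*(-18)^2 + 1*(-18)^1 - 4 = (40824) + (2592) + (-18) + (-4) = 43394; answer 43394
Stage 2: U1 = 43394; c = 5; f(3) = -2*(-4) + 2*(4) + 1*(5) = 21; iterating: f(3)=21, f(4)=-46, f(5)=130, f(6)=-331, f(7)=876, f(8)=-2284, f(9)=5989; answer 5989
Stage 3: U2 = 5989; w = -11; cross terms: (-28*-11 - 39*-16)=932, (39*24 - 23*-11)=1189, (23*-16 - -28*24)=304; twice the area = |2425| = 2425; area = 2425/2; answer 2425/2

2425/2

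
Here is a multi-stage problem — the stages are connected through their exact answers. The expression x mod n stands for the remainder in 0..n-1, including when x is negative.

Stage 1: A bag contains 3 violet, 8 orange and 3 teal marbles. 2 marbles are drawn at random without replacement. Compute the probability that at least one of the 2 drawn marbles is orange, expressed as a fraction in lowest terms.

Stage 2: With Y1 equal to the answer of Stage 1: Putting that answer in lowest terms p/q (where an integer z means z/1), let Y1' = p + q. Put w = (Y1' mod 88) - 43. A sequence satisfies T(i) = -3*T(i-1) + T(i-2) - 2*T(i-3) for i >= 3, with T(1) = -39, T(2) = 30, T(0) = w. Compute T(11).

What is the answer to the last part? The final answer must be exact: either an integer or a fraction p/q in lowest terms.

Stage 1: total draws C(14,2) = 91; complement C(6,2) = 15; favorable 91 - 15 = 76; P = 76/91; answer 76/91
Stage 2: Y1 = 76/91; threaded value p + q = 167; w = 36; T(3) = -3*(30) + 1*(-39) - 2*(36) = -201; iterating: T(3)=-201, T(4)=711, T(5)=-2394, T(6)=8295, T(7)=-28701, T(8)=99186, T(9)=-342849, T(10)=1185135, T(11)=-4096626; answer -4096626

-4096626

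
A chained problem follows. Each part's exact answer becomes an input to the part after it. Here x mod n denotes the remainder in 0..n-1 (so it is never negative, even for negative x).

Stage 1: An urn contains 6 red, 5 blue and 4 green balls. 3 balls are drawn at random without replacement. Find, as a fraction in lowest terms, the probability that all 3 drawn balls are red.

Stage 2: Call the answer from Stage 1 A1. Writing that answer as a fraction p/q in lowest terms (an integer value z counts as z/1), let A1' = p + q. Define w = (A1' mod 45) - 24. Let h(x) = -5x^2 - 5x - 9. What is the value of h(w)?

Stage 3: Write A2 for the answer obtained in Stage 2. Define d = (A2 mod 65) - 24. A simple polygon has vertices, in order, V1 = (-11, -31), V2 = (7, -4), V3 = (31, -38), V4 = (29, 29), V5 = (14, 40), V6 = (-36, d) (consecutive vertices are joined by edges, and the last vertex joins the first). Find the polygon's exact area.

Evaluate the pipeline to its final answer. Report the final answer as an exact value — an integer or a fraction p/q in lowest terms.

2865

Stage 1: total draws C(15,3) = 455; favorable C(6,3) = 20; P = 4/91; answer 4/91
Stage 2: A1 = 4/91; threaded value p + q = 95; w = -19; -5*(-19)^2 - 5*(-19)^1 - 9 = (-1805) + (95) + (-9) = -1719; answer -1719
Stage 3: A2 = -1719; d = 12; cross terms: (-11*-4 - 7*-31)=261, (7*-38 - 31*-4)=-142, (31*29 - 29*-38)=2001, (29*40 - 14*29)=754, (14*12 - -36*40)=1608, (-36*-31 - -11*12)=1248; twice the area = |5730| = 5730; area = 2865; answer 2865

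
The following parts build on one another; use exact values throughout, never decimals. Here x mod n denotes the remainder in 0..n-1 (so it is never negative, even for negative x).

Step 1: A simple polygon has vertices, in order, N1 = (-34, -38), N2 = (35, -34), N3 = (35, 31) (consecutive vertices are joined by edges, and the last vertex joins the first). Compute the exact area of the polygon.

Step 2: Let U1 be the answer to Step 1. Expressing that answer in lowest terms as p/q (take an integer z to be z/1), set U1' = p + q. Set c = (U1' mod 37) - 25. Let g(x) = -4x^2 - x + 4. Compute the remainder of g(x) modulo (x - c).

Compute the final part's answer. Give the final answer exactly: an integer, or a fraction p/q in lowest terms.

Step 1: cross terms: (-34*-34 - 35*-38)=2486, (35*31 - 35*-34)=2275, (35*-38 - -34*31)=-276; twice the area = |4485| = 4485; area = 4485/2; answer 4485/2
Step 2: U1 = 4485/2; threaded value p + q = 4487; c = -15; remainder = value at the root: -4*(-15)^2 - 1*(-15)^1 + 4 = (-900) + (15) + (4) = -881; answer -881

-881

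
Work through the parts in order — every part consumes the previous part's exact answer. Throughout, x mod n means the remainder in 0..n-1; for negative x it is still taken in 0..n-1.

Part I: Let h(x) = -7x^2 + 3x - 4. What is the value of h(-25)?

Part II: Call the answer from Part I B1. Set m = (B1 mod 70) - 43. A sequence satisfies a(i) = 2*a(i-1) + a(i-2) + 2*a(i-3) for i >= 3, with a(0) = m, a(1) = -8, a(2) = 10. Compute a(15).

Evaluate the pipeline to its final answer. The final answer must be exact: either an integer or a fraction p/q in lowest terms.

Part I: -7*(-25)^2 + 3*(-25)^1 - 4 = (-4375) + (-75) + (-4) = -4454; answer -4454
Part II: B1 = -4454; m = -17; a(3) = 2*(10) + 1*(-8) + 2*(-17) = -22; iterating: a(3)=-22, a(4)=-50, a(5)=-102, a(6)=-298, a(7)=-798, a(8)=-2098, a(9)=-5590, a(10)=-14874, a(11)=-39534, a(12)=-105122, a(13)=-279526, a(14)=-743242, a(15)=-1976254; answer -1976254

-1976254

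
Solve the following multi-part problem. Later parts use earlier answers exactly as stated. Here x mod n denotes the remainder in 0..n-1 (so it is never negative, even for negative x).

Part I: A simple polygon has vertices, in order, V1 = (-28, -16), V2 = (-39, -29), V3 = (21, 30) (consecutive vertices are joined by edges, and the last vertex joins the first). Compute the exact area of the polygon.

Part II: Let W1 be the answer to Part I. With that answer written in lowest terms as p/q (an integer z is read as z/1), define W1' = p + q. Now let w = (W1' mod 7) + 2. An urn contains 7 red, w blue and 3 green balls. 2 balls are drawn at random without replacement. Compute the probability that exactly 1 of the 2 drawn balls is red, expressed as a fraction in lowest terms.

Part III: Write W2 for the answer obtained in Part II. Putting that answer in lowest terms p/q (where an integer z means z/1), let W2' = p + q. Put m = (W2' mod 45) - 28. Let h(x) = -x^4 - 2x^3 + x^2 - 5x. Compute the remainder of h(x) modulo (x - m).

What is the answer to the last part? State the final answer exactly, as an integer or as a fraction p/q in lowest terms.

-73321

Part I: cross terms: (-28*-29 - -39*-16)=188, (-39*30 - 21*-29)=-561, (21*-16 - -28*30)=504; twice the area = |131| = 131; area = 131/2; answer 131/2
Part II: W1 = 131/2; threaded value p + q = 133; w = 2; total draws C(12,2) = 66; favorable C(7,1)*C(5,1) = 35; P = 35/66; answer 35/66
Part III: W2 = 35/66; threaded value p + q = 101; m = -17; remainder = value at the root: -1*(-17)^4 - 2*(-17)^3 + 1*(-17)^2 - 5*(-17)^1 = (-83521) + (9826) + (289) + (85) = -73321; answer -73321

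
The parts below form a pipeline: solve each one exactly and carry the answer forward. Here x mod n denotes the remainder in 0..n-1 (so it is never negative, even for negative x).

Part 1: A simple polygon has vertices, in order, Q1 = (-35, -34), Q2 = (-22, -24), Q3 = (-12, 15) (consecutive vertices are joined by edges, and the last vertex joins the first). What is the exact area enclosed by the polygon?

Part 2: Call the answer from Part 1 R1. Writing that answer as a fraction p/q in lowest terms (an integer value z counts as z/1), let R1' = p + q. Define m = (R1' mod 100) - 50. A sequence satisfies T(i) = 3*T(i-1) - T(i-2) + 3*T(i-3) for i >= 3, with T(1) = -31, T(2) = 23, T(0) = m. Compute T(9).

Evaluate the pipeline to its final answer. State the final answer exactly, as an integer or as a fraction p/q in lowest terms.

-35455

Part 1: cross terms: (-35*-24 - -22*-34)=92, (-22*15 - -12*-24)=-618, (-12*-34 - -35*15)=933; twice the area = |407| = 407; area = 407/2; answer 407/2
Part 2: R1 = 407/2; threaded value p + q = 409; m = -41; T(3) = 3*(23) - 1*(-31) + 3*(-41) = -23; iterating: T(3)=-23, T(4)=-185, T(5)=-463, T(6)=-1273, T(7)=-3911, T(8)=-11849, T(9)=-35455; answer -35455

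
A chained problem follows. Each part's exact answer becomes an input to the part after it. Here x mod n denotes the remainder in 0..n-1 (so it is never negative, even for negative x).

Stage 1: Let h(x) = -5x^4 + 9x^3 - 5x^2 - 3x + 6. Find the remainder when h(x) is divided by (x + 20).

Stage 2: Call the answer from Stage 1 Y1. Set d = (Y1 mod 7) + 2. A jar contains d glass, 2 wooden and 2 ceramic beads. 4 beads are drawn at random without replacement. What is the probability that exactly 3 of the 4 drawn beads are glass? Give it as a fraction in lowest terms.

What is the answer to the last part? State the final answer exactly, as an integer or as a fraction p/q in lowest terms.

Stage 1: remainder = value at the root: -5*(-20)^4 + 9*(-20)^3 - 5*(-20)^2 - 3*(-20)^1 + 6 = (-800000) + (-72000) + (-2000) + (60) + (6) = -873934; answer -873934
Stage 2: Y1 = -873934; d = 4; total draws C(8,4) = 70; favorable C(4,3)*C(4,1) = 16; P = 8/35; answer 8/35

8/35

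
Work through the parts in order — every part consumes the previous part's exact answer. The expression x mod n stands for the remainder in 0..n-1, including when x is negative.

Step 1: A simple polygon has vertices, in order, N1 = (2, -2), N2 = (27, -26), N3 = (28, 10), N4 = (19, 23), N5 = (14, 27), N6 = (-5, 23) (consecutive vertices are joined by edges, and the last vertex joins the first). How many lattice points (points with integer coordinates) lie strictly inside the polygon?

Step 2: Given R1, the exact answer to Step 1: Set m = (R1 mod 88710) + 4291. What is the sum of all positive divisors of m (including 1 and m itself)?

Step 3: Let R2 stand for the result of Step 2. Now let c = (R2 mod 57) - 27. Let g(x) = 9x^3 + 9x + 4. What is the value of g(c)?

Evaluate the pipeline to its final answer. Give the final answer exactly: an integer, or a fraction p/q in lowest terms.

Step 1: cross terms: (2*-26 - 27*-2)=2, (27*10 - 28*-26)=998, (28*23 - 19*10)=454, (19*27 - 14*23)=191, (14*23 - -5*27)=457, (-5*-2 - 2*23)=-36; twice the area = |2066| = 2066; area = 1033; boundary points = 1 + 1 + 1 + 1 + 1 + 1 = 6; strictly interior points = area - boundary/2 + 1 = 1031; answer 1031
Step 2: R1 = 1031; m = 5322; 5322 = 2 * 3 * 887; sigma = (1 + 2) * (1 + 3) * (1 + 887) = 3 * 4 * 888 = 10656; answer 10656
Step 3: R2 = 10656; c = 27; 9*(27)^3 + 9*(27)^1 + 4 = (177147) + (243) + (4) = 177394; answer 177394

177394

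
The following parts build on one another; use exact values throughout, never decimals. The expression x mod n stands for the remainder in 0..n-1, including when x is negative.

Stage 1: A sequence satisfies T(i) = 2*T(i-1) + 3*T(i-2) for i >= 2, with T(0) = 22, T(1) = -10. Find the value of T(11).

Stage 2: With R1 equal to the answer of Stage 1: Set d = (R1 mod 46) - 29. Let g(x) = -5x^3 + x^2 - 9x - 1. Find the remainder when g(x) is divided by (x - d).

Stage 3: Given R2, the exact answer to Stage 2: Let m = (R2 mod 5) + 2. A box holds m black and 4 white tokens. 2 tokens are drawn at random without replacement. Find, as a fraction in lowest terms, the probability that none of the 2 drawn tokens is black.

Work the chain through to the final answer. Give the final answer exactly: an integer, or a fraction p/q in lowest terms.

2/7

Stage 1: T(2) = 2*(-10) + 3*(22) = 46; iterating: T(2)=46, T(3)=62, T(4)=262, T(5)=710, T(6)=2206, T(7)=6542, T(8)=19702, T(9)=59030, T(10)=177166, T(11)=531422; answer 531422
Stage 2: R1 = 531422; d = 1; remainder = value at the root: -5*(1)^3 + 1*(1)^2 - 9*(1)^1 - 1 = (-5) + (1) + (-9) + (-1) = -14; answer -14
Stage 3: R2 = -14; m = 3; total draws C(7,2) = 21; favorable C(4,2) = 6; P = 2/7; answer 2/7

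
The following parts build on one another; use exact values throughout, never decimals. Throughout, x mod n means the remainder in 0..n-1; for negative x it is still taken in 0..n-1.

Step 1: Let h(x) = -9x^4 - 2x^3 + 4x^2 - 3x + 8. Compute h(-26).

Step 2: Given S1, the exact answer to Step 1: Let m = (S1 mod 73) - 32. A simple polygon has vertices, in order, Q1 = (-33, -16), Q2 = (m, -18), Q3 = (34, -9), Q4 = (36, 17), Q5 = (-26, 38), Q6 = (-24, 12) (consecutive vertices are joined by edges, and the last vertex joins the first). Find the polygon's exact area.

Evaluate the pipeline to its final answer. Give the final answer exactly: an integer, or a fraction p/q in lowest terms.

2600

Step 1: -9*(-26)^4 - 2*(-26)^3 + 4*(-26)^2 - 3*(-26)^1 + 8 = (-4112784) + (35152) + (2704) + (78) + (8) = -4074842; answer -4074842
Step 2: S1 = -4074842; m = -14; cross terms: (-33*-18 - -14*-16)=370, (-14*-9 - 34*-18)=738, (34*17 - 36*-9)=902, (36*38 - -26*17)=1810, (-26*12 - -24*38)=600, (-24*-16 - -33*12)=780; twice the area = |5200| = 5200; area = 2600; answer 2600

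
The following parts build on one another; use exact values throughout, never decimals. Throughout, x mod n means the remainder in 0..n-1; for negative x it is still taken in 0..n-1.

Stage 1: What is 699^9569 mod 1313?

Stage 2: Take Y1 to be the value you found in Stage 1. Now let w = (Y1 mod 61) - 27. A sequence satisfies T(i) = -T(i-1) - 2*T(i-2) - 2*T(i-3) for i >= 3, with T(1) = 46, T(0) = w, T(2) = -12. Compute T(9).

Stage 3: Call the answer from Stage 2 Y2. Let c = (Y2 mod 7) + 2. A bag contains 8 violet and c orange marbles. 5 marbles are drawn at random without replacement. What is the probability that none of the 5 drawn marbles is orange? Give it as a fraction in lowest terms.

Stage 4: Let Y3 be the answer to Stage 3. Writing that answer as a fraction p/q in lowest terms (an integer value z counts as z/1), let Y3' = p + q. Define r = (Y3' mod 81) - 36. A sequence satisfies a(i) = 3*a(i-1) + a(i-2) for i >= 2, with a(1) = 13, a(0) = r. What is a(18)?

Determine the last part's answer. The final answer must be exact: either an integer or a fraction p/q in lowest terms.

Stage 1: squarings mod 1313: 699^1=699, 699^2=165, 699^4=965, 699^8=308, 699^16=328, 699^32=1231, 699^64=159, 699^128=334, 699^256=1264, 699^512=1088, 699^1024=731, 699^2048=1283, 699^4096=900, 699^8192=1192; 699^9569 = 699^1 * 699^32 * 699^64 * 699^256 * 699^1024 * 699^8192 = 680 (mod 1313); answer 680
Stage 2: Y1 = 680; w = -18; T(3) = -1*(-12) - 2*(46) - 2*(-18) = -44; iterating: T(3)=-44, T(4)=-24, T(5)=136, T(6)=0, T(7)=-224, T(8)=-48, T(9)=496; answer 496
Stage 3: Y2 = 496; c = 8; total draws C(16,5) = 4368; favorable C(8,5) = 56; P = 1/78; answer 1/78
Stage 4: Y3 = 1/78; threaded value p + q = 79; r = 43; a(2) = 3*(13) + 1*(43) = 82; iterating: a(2)=82, a(3)=259, a(4)=859, a(5)=2836, a(6)=9367, a(7)=30937, a(8)=102178, a(9)=337471, a(10)=1114591, a(11)=3681244, a(12)=12158323, a(13)=40156213, a(14)=132626962, a(15)=438037099, a(16)=1446738259, a(17)=4778251876, a(18)=15781493887; answer 15781493887

15781493887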